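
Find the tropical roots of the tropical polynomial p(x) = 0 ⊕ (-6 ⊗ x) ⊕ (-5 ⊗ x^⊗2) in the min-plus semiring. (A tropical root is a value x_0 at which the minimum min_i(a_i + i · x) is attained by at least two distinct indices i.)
Roots: {-1, 6}

Each tropical root is a break point of the lower envelope of the lines y = a_i + i · x (there are 3 lines, with slopes 0, 1, ..., 2). Only the lines that attain the minimum somewhere contribute to roots; other lines are dominated. Here the surviving (envelope) indices are i = 2, i = 1, i = 0.
Intersections between consecutive envelope lines give the roots: for adjacent envelope indices i < j the intersection is x = (a_i − a_j) / (j − i). Reading off the sorted break points: {-1, 6}.
Verification: at each break x_0, at least two indices attain the minimum of min_i(a_i + i · x_0).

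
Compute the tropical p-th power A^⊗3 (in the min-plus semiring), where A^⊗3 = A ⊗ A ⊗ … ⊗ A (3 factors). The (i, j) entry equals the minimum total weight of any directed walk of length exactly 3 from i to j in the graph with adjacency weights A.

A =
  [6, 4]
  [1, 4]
A^⊗3 =
  [9, 9]
  [6, 9]

Each entry (A^⊗3)_ij equals the minimum over all length-3 walks i = v_0 → v_1 → … → v_3 = j of Σ_t A[v_t][v_{t+1}]. For example, for (i, j) = (0, 1) we minimise over 4 possible intermediate vertex sequences; the minimum is 9, attained along the walk 0 → 1 → 0 → 1.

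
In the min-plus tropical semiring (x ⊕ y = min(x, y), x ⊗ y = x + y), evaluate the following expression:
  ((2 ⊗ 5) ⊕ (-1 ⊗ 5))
((2 ⊗ 5) ⊕ (-1 ⊗ 5)) = 4

Expand innermost to outermost. Recall ⊕ takes the minimum of its arguments and ⊗ takes their sum. Working out the expression ((2 ⊗ 5) ⊕ (-1 ⊗ 5)) gives 4.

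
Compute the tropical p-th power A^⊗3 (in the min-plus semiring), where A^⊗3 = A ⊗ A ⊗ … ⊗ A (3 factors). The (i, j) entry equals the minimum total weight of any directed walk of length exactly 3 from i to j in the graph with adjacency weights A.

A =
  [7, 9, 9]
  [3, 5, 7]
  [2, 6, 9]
A^⊗3 =
  [17, 19, 20]
  [13, 15, 17]
  [13, 16, 18]

Each entry (A^⊗3)_ij equals the minimum over all length-3 walks i = v_0 → v_1 → … → v_3 = j of Σ_t A[v_t][v_{t+1}]. For example, for (i, j) = (0, 2) we minimise over 9 possible intermediate vertex sequences; the minimum is 20, attained along the walk 0 → 2 → 0 → 2.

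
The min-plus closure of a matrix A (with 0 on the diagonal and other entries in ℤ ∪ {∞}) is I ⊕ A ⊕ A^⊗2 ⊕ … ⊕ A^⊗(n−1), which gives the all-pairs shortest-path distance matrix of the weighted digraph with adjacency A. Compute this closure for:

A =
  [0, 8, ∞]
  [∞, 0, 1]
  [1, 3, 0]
Closure =
  [0, 8, 9]
  [2, 0, 1]
  [1, 3, 0]

This is the Floyd-Warshall all-pairs shortest-path computation. For each intermediate vertex k = 0, 1, …, 2, update dist[i][j] ← min(dist[i][j], dist[i][k] + dist[k][j]). The final matrix gives, for each (i, j), the minimum total weight of any directed path from i to j (possibly empty when i = j).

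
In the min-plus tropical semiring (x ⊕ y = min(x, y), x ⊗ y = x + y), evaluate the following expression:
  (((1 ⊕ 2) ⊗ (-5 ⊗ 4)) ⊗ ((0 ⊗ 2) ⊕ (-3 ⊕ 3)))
(((1 ⊕ 2) ⊗ (-5 ⊗ 4)) ⊗ ((0 ⊗ 2) ⊕ (-3 ⊕ 3))) = -3

Expand innermost to outermost. Recall ⊕ takes the minimum of its arguments and ⊗ takes their sum. Working out the expression (((1 ⊕ 2) ⊗ (-5 ⊗ 4)) ⊗ ((0 ⊗ 2) ⊕ (-3 ⊕ 3))) gives -3.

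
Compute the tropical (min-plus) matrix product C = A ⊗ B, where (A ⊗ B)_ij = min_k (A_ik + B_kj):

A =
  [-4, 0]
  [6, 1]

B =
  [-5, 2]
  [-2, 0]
A ⊗ B =
  [-9, -2]
  [-1, 1]

Apply the min-plus product entry-by-entry:
  C[0][0] = min over k of (A[0][0] + B[0][0] = -4 + -5 = -9, A[0][1] + B[1][0] = 0 + -2 = -2) = -9 (attained at k = 0)
  C[0][1] = min over k of (A[0][0] + B[0][1] = -4 + 2 = -2, A[0][1] + B[1][1] = 0 + 0 = 0) = -2 (attained at k = 0)
  C[1][0] = min over k of (A[1][0] + B[0][0] = 6 + -5 = 1, A[1][1] + B[1][0] = 1 + -2 = -1) = -1 (attained at k = 1)
  C[1][1] = min over k of (A[1][0] + B[0][1] = 6 + 2 = 8, A[1][1] + B[1][1] = 1 + 0 = 1) = 1 (attained at k = 1)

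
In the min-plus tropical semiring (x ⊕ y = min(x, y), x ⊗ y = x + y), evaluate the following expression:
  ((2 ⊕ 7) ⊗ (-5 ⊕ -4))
((2 ⊕ 7) ⊗ (-5 ⊕ -4)) = -3

Expand innermost to outermost. Recall ⊕ takes the minimum of its arguments and ⊗ takes their sum. Working out the expression ((2 ⊕ 7) ⊗ (-5 ⊕ -4)) gives -3.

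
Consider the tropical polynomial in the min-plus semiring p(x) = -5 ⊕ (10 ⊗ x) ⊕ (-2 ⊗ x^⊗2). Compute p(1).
p(1) = -5

A tropical monomial a ⊗ x^⊗i evaluates to a + i · x. Evaluating each term at x = 1:
  Term 0 contributes -5 + 0 · 1 = -5
  Term 1 contributes 10 + 1 · 1 = 11
  Term 2 contributes -2 + 2 · 1 = 0
p(1) = ⊕ of these = min[-5, 11, 0] = -5.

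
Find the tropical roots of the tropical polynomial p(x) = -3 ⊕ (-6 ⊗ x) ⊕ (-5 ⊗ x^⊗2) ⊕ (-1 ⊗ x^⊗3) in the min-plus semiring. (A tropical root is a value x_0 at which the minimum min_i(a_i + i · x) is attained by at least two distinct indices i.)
Roots: {-4, -1, 3}

Each tropical root is a break point of the lower envelope of the lines y = a_i + i · x (there are 4 lines, with slopes 0, 1, ..., 3). Only the lines that attain the minimum somewhere contribute to roots; other lines are dominated. Here the surviving (envelope) indices are i = 3, i = 2, i = 1, i = 0.
Intersections between consecutive envelope lines give the roots: for adjacent envelope indices i < j the intersection is x = (a_i − a_j) / (j − i). Reading off the sorted break points: {-4, -1, 3}.
Verification: at each break x_0, at least two indices attain the minimum of min_i(a_i + i · x_0).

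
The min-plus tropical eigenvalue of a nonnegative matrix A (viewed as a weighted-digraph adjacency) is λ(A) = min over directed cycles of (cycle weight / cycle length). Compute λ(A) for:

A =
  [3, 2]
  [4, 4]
λ(A) = 3

Enumerate directed cycles and compute their means (weight / length). Sample:
  cycle 0 → 0: weight = 3, length = 1, mean = 3/1 ≈ 3.000
  cycle 1 → 1: weight = 4, length = 1, mean = 4/1 ≈ 4.000
  cycle 0 → 1 → 0: weight = 6, length = 2, mean = 6/2 ≈ 3.000
  cycle 1 → 0 → 1: weight = 6, length = 2, mean = 6/2 ≈ 3.000
Minimum mean = 3.000, attained e.g. along the cycle 0 → 0 with weight 3 and length 1. So λ(A) = 3/1 = 3.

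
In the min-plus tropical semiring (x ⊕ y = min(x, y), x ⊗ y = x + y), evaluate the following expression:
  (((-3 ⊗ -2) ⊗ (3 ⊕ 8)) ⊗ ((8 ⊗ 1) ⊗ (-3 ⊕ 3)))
(((-3 ⊗ -2) ⊗ (3 ⊕ 8)) ⊗ ((8 ⊗ 1) ⊗ (-3 ⊕ 3))) = 4

Expand innermost to outermost. Recall ⊕ takes the minimum of its arguments and ⊗ takes their sum. Working out the expression (((-3 ⊗ -2) ⊗ (3 ⊕ 8)) ⊗ ((8 ⊗ 1) ⊗ (-3 ⊕ 3))) gives 4.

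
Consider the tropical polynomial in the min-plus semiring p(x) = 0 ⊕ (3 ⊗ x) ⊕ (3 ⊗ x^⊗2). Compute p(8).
p(8) = 0

A tropical monomial a ⊗ x^⊗i evaluates to a + i · x. Evaluating each term at x = 8:
  Term 0 contributes 0 + 0 · 8 = 0
  Term 1 contributes 3 + 1 · 8 = 11
  Term 2 contributes 3 + 2 · 8 = 19
p(8) = ⊕ of these = min[0, 11, 19] = 0.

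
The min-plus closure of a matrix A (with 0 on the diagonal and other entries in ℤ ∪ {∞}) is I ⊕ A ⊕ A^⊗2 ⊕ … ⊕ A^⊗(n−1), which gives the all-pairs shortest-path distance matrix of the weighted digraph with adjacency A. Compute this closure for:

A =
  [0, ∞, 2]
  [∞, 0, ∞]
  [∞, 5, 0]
Closure =
  [0, 7, 2]
  [∞, 0, ∞]
  [∞, 5, 0]

This is the Floyd-Warshall all-pairs shortest-path computation. For each intermediate vertex k = 0, 1, …, 2, update dist[i][j] ← min(dist[i][j], dist[i][k] + dist[k][j]). The final matrix gives, for each (i, j), the minimum total weight of any directed path from i to j (possibly empty when i = j).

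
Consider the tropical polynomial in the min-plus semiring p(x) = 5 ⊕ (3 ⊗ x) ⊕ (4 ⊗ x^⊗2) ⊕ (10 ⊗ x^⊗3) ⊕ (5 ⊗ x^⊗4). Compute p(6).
p(6) = 5

A tropical monomial a ⊗ x^⊗i evaluates to a + i · x. Evaluating each term at x = 6:
  Term 0 contributes 5 + 0 · 6 = 5
  Term 1 contributes 3 + 1 · 6 = 9
  Term 2 contributes 4 + 2 · 6 = 16
  Term 3 contributes 10 + 3 · 6 = 28
  Term 4 contributes 5 + 4 · 6 = 29
p(6) = ⊕ of these = min[5, 9, 16, 28, 29] = 5.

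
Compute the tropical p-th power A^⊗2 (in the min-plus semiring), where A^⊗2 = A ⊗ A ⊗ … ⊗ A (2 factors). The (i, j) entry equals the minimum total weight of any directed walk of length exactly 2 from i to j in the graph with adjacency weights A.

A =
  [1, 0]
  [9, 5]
A^⊗2 =
  [2, 1]
  [10, 9]

Each entry (A^⊗2)_ij equals the minimum over all length-2 walks i = v_0 → v_1 → … → v_2 = j of Σ_t A[v_t][v_{t+1}]. For example, for (i, j) = (0, 1) we minimise over 2 possible intermediate vertex sequences; the minimum is 1, attained along the walk 0 → 0 → 1.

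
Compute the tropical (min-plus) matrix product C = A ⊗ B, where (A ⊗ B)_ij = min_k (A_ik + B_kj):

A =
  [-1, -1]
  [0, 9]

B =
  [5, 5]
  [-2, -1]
A ⊗ B =
  [-3, -2]
  [5, 5]

Apply the min-plus product entry-by-entry:
  C[0][0] = min over k of (A[0][0] + B[0][0] = -1 + 5 = 4, A[0][1] + B[1][0] = -1 + -2 = -3) = -3 (attained at k = 1)
  C[0][1] = min over k of (A[0][0] + B[0][1] = -1 + 5 = 4, A[0][1] + B[1][1] = -1 + -1 = -2) = -2 (attained at k = 1)
  C[1][0] = min over k of (A[1][0] + B[0][0] = 0 + 5 = 5, A[1][1] + B[1][0] = 9 + -2 = 7) = 5 (attained at k = 0)
  C[1][1] = min over k of (A[1][0] + B[0][1] = 0 + 5 = 5, A[1][1] + B[1][1] = 9 + -1 = 8) = 5 (attained at k = 0)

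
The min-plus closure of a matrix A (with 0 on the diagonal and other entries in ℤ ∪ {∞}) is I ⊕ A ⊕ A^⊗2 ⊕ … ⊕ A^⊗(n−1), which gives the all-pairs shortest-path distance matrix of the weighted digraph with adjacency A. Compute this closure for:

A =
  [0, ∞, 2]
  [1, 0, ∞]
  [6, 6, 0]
Closure =
  [0, 8, 2]
  [1, 0, 3]
  [6, 6, 0]

This is the Floyd-Warshall all-pairs shortest-path computation. For each intermediate vertex k = 0, 1, …, 2, update dist[i][j] ← min(dist[i][j], dist[i][k] + dist[k][j]). The final matrix gives, for each (i, j), the minimum total weight of any directed path from i to j (possibly empty when i = j).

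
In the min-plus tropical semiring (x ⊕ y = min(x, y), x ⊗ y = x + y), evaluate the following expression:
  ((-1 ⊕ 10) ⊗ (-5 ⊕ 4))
((-1 ⊕ 10) ⊗ (-5 ⊕ 4)) = -6

Expand innermost to outermost. Recall ⊕ takes the minimum of its arguments and ⊗ takes their sum. Working out the expression ((-1 ⊕ 10) ⊗ (-5 ⊕ 4)) gives -6.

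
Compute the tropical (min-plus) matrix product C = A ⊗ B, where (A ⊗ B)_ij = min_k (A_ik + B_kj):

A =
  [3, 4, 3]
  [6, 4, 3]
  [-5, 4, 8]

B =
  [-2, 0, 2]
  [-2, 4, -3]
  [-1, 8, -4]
A ⊗ B =
  [1, 3, -1]
  [2, 6, -1]
  [-7, -5, -3]

Apply the min-plus product entry-by-entry:
  C[0][0] = min over k of (A[0][0] + B[0][0] = 3 + -2 = 1, A[0][1] + B[1][0] = 4 + -2 = 2, A[0][2] + B[2][0] = 3 + -1 = 2) = 1 (attained at k = 0)
  C[0][1] = min over k of (A[0][0] + B[0][1] = 3 + 0 = 3, A[0][1] + B[1][1] = 4 + 4 = 8, A[0][2] + B[2][1] = 3 + 8 = 11) = 3 (attained at k = 0)
  C[0][2] = min over k of (A[0][0] + B[0][2] = 3 + 2 = 5, A[0][1] + B[1][2] = 4 + -3 = 1, A[0][2] + B[2][2] = 3 + -4 = -1) = -1 (attained at k = 2)
  C[1][0] = min over k of (A[1][0] + B[0][0] = 6 + -2 = 4, A[1][1] + B[1][0] = 4 + -2 = 2, A[1][2] + B[2][0] = 3 + -1 = 2) = 2 (attained at k = 1)
  C[1][1] = min over k of (A[1][0] + B[0][1] = 6 + 0 = 6, A[1][1] + B[1][1] = 4 + 4 = 8, A[1][2] + B[2][1] = 3 + 8 = 11) = 6 (attained at k = 0)
  C[1][2] = min over k of (A[1][0] + B[0][2] = 6 + 2 = 8, A[1][1] + B[1][2] = 4 + -3 = 1, A[1][2] + B[2][2] = 3 + -4 = -1) = -1 (attained at k = 2)
  C[2][0] = min over k of (A[2][0] + B[0][0] = -5 + -2 = -7, A[2][1] + B[1][0] = 4 + -2 = 2, A[2][2] + B[2][0] = 8 + -1 = 7) = -7 (attained at k = 0)
  C[2][1] = min over k of (A[2][0] + B[0][1] = -5 + 0 = -5, A[2][1] + B[1][1] = 4 + 4 = 8, A[2][2] + B[2][1] = 8 + 8 = 16) = -5 (attained at k = 0)
  C[2][2] = min over k of (A[2][0] + B[0][2] = -5 + 2 = -3, A[2][1] + B[1][2] = 4 + -3 = 1, A[2][2] + B[2][2] = 8 + -4 = 4) = -3 (attained at k = 0)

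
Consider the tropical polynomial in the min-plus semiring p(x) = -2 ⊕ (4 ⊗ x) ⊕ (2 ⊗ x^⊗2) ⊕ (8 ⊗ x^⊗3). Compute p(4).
p(4) = -2

A tropical monomial a ⊗ x^⊗i evaluates to a + i · x. Evaluating each term at x = 4:
  Term 0 contributes -2 + 0 · 4 = -2
  Term 1 contributes 4 + 1 · 4 = 8
  Term 2 contributes 2 + 2 · 4 = 10
  Term 3 contributes 8 + 3 · 4 = 20
p(4) = ⊕ of these = min[-2, 8, 10, 20] = -2.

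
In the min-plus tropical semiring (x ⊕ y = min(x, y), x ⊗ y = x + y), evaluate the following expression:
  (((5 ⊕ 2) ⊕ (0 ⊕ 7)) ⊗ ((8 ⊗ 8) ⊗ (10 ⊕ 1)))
(((5 ⊕ 2) ⊕ (0 ⊕ 7)) ⊗ ((8 ⊗ 8) ⊗ (10 ⊕ 1))) = 17

Expand innermost to outermost. Recall ⊕ takes the minimum of its arguments and ⊗ takes their sum. Working out the expression (((5 ⊕ 2) ⊕ (0 ⊕ 7)) ⊗ ((8 ⊗ 8) ⊗ (10 ⊕ 1))) gives 17.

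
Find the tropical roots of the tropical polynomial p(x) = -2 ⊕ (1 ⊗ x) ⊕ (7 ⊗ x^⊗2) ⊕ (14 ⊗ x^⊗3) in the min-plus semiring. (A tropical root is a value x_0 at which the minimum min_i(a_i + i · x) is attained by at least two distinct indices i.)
Roots: {-7, -6, -3}

Each tropical root is a break point of the lower envelope of the lines y = a_i + i · x (there are 4 lines, with slopes 0, 1, ..., 3). Only the lines that attain the minimum somewhere contribute to roots; other lines are dominated. Here the surviving (envelope) indices are i = 3, i = 2, i = 1, i = 0.
Intersections between consecutive envelope lines give the roots: for adjacent envelope indices i < j the intersection is x = (a_i − a_j) / (j − i). Reading off the sorted break points: {-7, -6, -3}.
Verification: at each break x_0, at least two indices attain the minimum of min_i(a_i + i · x_0).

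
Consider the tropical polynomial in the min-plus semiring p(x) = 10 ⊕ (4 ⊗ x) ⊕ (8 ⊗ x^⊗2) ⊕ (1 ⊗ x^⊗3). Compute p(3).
p(3) = 7

A tropical monomial a ⊗ x^⊗i evaluates to a + i · x. Evaluating each term at x = 3:
  Term 0 contributes 10 + 0 · 3 = 10
  Term 1 contributes 4 + 1 · 3 = 7
  Term 2 contributes 8 + 2 · 3 = 14
  Term 3 contributes 1 + 3 · 3 = 10
p(3) = ⊕ of these = min[10, 7, 14, 10] = 7.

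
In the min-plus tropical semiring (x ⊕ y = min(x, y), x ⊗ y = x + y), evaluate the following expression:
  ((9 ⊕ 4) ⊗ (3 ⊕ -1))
((9 ⊕ 4) ⊗ (3 ⊕ -1)) = 3

Expand innermost to outermost. Recall ⊕ takes the minimum of its arguments and ⊗ takes their sum. Working out the expression ((9 ⊕ 4) ⊗ (3 ⊕ -1)) gives 3.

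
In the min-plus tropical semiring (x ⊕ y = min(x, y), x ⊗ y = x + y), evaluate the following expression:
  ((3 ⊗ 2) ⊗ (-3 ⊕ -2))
((3 ⊗ 2) ⊗ (-3 ⊕ -2)) = 2

Expand innermost to outermost. Recall ⊕ takes the minimum of its arguments and ⊗ takes their sum. Working out the expression ((3 ⊗ 2) ⊗ (-3 ⊕ -2)) gives 2.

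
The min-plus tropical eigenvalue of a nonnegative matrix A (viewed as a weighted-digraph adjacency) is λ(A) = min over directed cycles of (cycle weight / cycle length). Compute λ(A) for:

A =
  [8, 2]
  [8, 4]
λ(A) = 4

Enumerate directed cycles and compute their means (weight / length). Sample:
  cycle 0 → 0: weight = 8, length = 1, mean = 8/1 ≈ 8.000
  cycle 1 → 1: weight = 4, length = 1, mean = 4/1 ≈ 4.000
  cycle 0 → 1 → 0: weight = 10, length = 2, mean = 10/2 ≈ 5.000
  cycle 1 → 0 → 1: weight = 10, length = 2, mean = 10/2 ≈ 5.000
Minimum mean = 4.000, attained e.g. along the cycle 1 → 1 with weight 4 and length 1. So λ(A) = 4/1 = 4.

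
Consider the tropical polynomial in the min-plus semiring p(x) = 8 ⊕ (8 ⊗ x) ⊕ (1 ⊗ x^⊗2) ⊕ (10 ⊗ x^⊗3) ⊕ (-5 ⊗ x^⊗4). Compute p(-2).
p(-2) = -13

A tropical monomial a ⊗ x^⊗i evaluates to a + i · x. Evaluating each term at x = -2:
  Term 0 contributes 8 + 0 · -2 = 8
  Term 1 contributes 8 + 1 · -2 = 6
  Term 2 contributes 1 + 2 · -2 = -3
  Term 3 contributes 10 + 3 · -2 = 4
  Term 4 contributes -5 + 4 · -2 = -13
p(-2) = ⊕ of these = min[8, 6, -3, 4, -13] = -13.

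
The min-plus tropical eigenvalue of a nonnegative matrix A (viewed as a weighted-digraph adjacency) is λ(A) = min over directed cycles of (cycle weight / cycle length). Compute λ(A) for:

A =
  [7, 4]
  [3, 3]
λ(A) = 3

Enumerate directed cycles and compute their means (weight / length). Sample:
  cycle 0 → 0: weight = 7, length = 1, mean = 7/1 ≈ 7.000
  cycle 1 → 1: weight = 3, length = 1, mean = 3/1 ≈ 3.000
  cycle 0 → 1 → 0: weight = 7, length = 2, mean = 7/2 ≈ 3.500
  cycle 1 → 0 → 1: weight = 7, length = 2, mean = 7/2 ≈ 3.500
Minimum mean = 3.000, attained e.g. along the cycle 1 → 1 with weight 3 and length 1. So λ(A) = 3/1 = 3.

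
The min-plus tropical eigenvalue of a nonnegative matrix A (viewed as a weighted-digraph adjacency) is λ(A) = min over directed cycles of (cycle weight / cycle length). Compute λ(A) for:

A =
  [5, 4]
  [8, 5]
λ(A) = 5

Enumerate directed cycles and compute their means (weight / length). Sample:
  cycle 0 → 0: weight = 5, length = 1, mean = 5/1 ≈ 5.000
  cycle 1 → 1: weight = 5, length = 1, mean = 5/1 ≈ 5.000
  cycle 0 → 1 → 0: weight = 12, length = 2, mean = 12/2 ≈ 6.000
  cycle 1 → 0 → 1: weight = 12, length = 2, mean = 12/2 ≈ 6.000
Minimum mean = 5.000, attained e.g. along the cycle 0 → 0 with weight 5 and length 1. So λ(A) = 5/1 = 5.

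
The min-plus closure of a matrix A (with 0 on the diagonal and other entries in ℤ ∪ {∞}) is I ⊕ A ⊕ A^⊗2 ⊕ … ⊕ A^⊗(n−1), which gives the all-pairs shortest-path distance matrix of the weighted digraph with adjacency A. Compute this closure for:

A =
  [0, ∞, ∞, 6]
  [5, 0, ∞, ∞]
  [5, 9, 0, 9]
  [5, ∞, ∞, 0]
Closure =
  [0, ∞, ∞, 6]
  [5, 0, ∞, 11]
  [5, 9, 0, 9]
  [5, ∞, ∞, 0]

This is the Floyd-Warshall all-pairs shortest-path computation. For each intermediate vertex k = 0, 1, …, 3, update dist[i][j] ← min(dist[i][j], dist[i][k] + dist[k][j]). The final matrix gives, for each (i, j), the minimum total weight of any directed path from i to j (possibly empty when i = j).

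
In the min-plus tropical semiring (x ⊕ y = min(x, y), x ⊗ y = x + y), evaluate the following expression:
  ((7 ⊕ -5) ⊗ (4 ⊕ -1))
((7 ⊕ -5) ⊗ (4 ⊕ -1)) = -6

Expand innermost to outermost. Recall ⊕ takes the minimum of its arguments and ⊗ takes their sum. Working out the expression ((7 ⊕ -5) ⊗ (4 ⊕ -1)) gives -6.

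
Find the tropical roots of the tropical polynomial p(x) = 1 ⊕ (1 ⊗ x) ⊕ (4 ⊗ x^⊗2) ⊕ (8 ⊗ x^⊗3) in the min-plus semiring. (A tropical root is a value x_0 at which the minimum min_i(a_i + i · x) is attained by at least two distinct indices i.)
Roots: {-4, -3, 0}

Each tropical root is a break point of the lower envelope of the lines y = a_i + i · x (there are 4 lines, with slopes 0, 1, ..., 3). Only the lines that attain the minimum somewhere contribute to roots; other lines are dominated. Here the surviving (envelope) indices are i = 3, i = 2, i = 1, i = 0.
Intersections between consecutive envelope lines give the roots: for adjacent envelope indices i < j the intersection is x = (a_i − a_j) / (j − i). Reading off the sorted break points: {-4, -3, 0}.
Verification: at each break x_0, at least two indices attain the minimum of min_i(a_i + i · x_0).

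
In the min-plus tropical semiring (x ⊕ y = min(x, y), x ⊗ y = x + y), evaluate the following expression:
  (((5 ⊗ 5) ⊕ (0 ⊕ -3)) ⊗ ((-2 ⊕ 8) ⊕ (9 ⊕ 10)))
(((5 ⊗ 5) ⊕ (0 ⊕ -3)) ⊗ ((-2 ⊕ 8) ⊕ (9 ⊕ 10))) = -5

Expand innermost to outermost. Recall ⊕ takes the minimum of its arguments and ⊗ takes their sum. Working out the expression (((5 ⊗ 5) ⊕ (0 ⊕ -3)) ⊗ ((-2 ⊕ 8) ⊕ (9 ⊕ 10))) gives -5.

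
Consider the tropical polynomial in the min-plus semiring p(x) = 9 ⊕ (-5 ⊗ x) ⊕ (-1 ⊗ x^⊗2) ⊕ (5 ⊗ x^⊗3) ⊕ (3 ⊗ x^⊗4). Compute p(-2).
p(-2) = -7

A tropical monomial a ⊗ x^⊗i evaluates to a + i · x. Evaluating each term at x = -2:
  Term 0 contributes 9 + 0 · -2 = 9
  Term 1 contributes -5 + 1 · -2 = -7
  Term 2 contributes -1 + 2 · -2 = -5
  Term 3 contributes 5 + 3 · -2 = -1
  Term 4 contributes 3 + 4 · -2 = -5
p(-2) = ⊕ of these = min[9, -7, -5, -1, -5] = -7.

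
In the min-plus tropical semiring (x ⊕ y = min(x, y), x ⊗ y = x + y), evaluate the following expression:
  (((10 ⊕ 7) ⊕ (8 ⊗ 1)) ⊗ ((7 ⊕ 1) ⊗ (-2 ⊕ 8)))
(((10 ⊕ 7) ⊕ (8 ⊗ 1)) ⊗ ((7 ⊕ 1) ⊗ (-2 ⊕ 8))) = 6

Expand innermost to outermost. Recall ⊕ takes the minimum of its arguments and ⊗ takes their sum. Working out the expression (((10 ⊕ 7) ⊕ (8 ⊗ 1)) ⊗ ((7 ⊕ 1) ⊗ (-2 ⊕ 8))) gives 6.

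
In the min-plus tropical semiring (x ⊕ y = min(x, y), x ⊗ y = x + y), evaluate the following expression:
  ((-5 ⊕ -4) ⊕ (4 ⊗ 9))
((-5 ⊕ -4) ⊕ (4 ⊗ 9)) = -5

Expand innermost to outermost. Recall ⊕ takes the minimum of its arguments and ⊗ takes their sum. Working out the expression ((-5 ⊕ -4) ⊕ (4 ⊗ 9)) gives -5.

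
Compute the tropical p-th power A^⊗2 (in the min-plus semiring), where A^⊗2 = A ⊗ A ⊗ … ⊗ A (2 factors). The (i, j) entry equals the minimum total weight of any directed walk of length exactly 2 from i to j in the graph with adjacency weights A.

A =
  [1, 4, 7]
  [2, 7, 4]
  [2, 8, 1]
A^⊗2 =
  [2, 5, 8]
  [3, 6, 5]
  [3, 6, 2]

Each entry (A^⊗2)_ij equals the minimum over all length-2 walks i = v_0 → v_1 → … → v_2 = j of Σ_t A[v_t][v_{t+1}]. For example, for (i, j) = (0, 2) we minimise over 3 possible intermediate vertex sequences; the minimum is 8, attained along the walk 0 → 0 → 2.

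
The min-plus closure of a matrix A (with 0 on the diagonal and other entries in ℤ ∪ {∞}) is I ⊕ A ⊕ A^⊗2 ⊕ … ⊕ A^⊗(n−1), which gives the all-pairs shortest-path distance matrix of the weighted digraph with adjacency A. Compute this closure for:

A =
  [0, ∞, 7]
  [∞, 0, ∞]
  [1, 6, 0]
Closure =
  [0, 13, 7]
  [∞, 0, ∞]
  [1, 6, 0]

This is the Floyd-Warshall all-pairs shortest-path computation. For each intermediate vertex k = 0, 1, …, 2, update dist[i][j] ← min(dist[i][j], dist[i][k] + dist[k][j]). The final matrix gives, for each (i, j), the minimum total weight of any directed path from i to j (possibly empty when i = j).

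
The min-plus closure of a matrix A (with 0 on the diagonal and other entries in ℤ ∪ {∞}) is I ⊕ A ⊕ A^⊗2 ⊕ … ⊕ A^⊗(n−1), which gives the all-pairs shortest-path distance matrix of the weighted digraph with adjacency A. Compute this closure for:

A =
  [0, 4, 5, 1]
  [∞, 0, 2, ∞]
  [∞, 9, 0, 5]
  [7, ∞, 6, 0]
Closure =
  [0, 4, 5, 1]
  [14, 0, 2, 7]
  [12, 9, 0, 5]
  [7, 11, 6, 0]

This is the Floyd-Warshall all-pairs shortest-path computation. For each intermediate vertex k = 0, 1, …, 3, update dist[i][j] ← min(dist[i][j], dist[i][k] + dist[k][j]). The final matrix gives, for each (i, j), the minimum total weight of any directed path from i to j (possibly empty when i = j).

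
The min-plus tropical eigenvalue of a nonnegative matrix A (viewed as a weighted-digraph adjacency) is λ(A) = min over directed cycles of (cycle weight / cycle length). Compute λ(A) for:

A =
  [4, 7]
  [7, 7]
λ(A) = 4

Enumerate directed cycles and compute their means (weight / length). Sample:
  cycle 0 → 0: weight = 4, length = 1, mean = 4/1 ≈ 4.000
  cycle 1 → 1: weight = 7, length = 1, mean = 7/1 ≈ 7.000
  cycle 0 → 1 → 0: weight = 14, length = 2, mean = 14/2 ≈ 7.000
  cycle 1 → 0 → 1: weight = 14, length = 2, mean = 14/2 ≈ 7.000
Minimum mean = 4.000, attained e.g. along the cycle 0 → 0 with weight 4 and length 1. So λ(A) = 4/1 = 4.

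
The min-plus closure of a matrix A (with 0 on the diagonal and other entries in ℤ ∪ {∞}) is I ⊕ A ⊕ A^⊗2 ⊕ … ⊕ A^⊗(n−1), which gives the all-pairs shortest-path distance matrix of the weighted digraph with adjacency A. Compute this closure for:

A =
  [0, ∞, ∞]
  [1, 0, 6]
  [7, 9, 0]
Closure =
  [0, ∞, ∞]
  [1, 0, 6]
  [7, 9, 0]

This is the Floyd-Warshall all-pairs shortest-path computation. For each intermediate vertex k = 0, 1, …, 2, update dist[i][j] ← min(dist[i][j], dist[i][k] + dist[k][j]). The final matrix gives, for each (i, j), the minimum total weight of any directed path from i to j (possibly empty when i = j).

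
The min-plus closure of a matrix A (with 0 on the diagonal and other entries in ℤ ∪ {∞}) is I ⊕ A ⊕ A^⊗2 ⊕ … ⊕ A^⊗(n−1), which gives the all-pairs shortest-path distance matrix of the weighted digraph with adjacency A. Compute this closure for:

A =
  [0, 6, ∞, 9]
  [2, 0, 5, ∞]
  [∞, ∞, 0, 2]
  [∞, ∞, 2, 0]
Closure =
  [0, 6, 11, 9]
  [2, 0, 5, 7]
  [∞, ∞, 0, 2]
  [∞, ∞, 2, 0]

This is the Floyd-Warshall all-pairs shortest-path computation. For each intermediate vertex k = 0, 1, …, 3, update dist[i][j] ← min(dist[i][j], dist[i][k] + dist[k][j]). The final matrix gives, for each (i, j), the minimum total weight of any directed path from i to j (possibly empty when i = j).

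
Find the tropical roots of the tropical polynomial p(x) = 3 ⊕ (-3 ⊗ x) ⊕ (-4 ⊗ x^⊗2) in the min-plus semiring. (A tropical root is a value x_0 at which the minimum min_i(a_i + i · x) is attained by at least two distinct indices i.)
Roots: {1, 6}

Each tropical root is a break point of the lower envelope of the lines y = a_i + i · x (there are 3 lines, with slopes 0, 1, ..., 2). Only the lines that attain the minimum somewhere contribute to roots; other lines are dominated. Here the surviving (envelope) indices are i = 2, i = 1, i = 0.
Intersections between consecutive envelope lines give the roots: for adjacent envelope indices i < j the intersection is x = (a_i − a_j) / (j − i). Reading off the sorted break points: {1, 6}.
Verification: at each break x_0, at least two indices attain the minimum of min_i(a_i + i · x_0).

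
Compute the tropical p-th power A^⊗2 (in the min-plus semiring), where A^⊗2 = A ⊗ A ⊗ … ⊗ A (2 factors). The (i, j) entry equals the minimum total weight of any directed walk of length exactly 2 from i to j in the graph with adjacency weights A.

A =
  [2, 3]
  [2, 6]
A^⊗2 =
  [4, 5]
  [4, 5]

Each entry (A^⊗2)_ij equals the minimum over all length-2 walks i = v_0 → v_1 → … → v_2 = j of Σ_t A[v_t][v_{t+1}]. For example, for (i, j) = (0, 1) we minimise over 2 possible intermediate vertex sequences; the minimum is 5, attained along the walk 0 → 0 → 1.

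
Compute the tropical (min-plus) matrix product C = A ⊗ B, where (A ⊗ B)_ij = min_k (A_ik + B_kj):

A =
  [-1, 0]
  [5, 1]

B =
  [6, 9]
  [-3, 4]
A ⊗ B =
  [-3, 4]
  [-2, 5]

Apply the min-plus product entry-by-entry:
  C[0][0] = min over k of (A[0][0] + B[0][0] = -1 + 6 = 5, A[0][1] + B[1][0] = 0 + -3 = -3) = -3 (attained at k = 1)
  C[0][1] = min over k of (A[0][0] + B[0][1] = -1 + 9 = 8, A[0][1] + B[1][1] = 0 + 4 = 4) = 4 (attained at k = 1)
  C[1][0] = min over k of (A[1][0] + B[0][0] = 5 + 6 = 11, A[1][1] + B[1][0] = 1 + -3 = -2) = -2 (attained at k = 1)
  C[1][1] = min over k of (A[1][0] + B[0][1] = 5 + 9 = 14, A[1][1] + B[1][1] = 1 + 4 = 5) = 5 (attained at k = 1)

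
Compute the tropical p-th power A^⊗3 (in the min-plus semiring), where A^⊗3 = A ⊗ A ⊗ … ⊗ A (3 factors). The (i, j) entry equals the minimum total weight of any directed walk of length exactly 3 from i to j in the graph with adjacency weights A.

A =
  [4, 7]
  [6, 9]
A^⊗3 =
  [12, 15]
  [14, 17]

Each entry (A^⊗3)_ij equals the minimum over all length-3 walks i = v_0 → v_1 → … → v_3 = j of Σ_t A[v_t][v_{t+1}]. For example, for (i, j) = (0, 1) we minimise over 4 possible intermediate vertex sequences; the minimum is 15, attained along the walk 0 → 0 → 0 → 1.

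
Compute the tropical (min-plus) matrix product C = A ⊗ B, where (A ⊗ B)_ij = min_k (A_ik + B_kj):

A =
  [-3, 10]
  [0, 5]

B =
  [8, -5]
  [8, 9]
A ⊗ B =
  [5, -8]
  [8, -5]

Apply the min-plus product entry-by-entry:
  C[0][0] = min over k of (A[0][0] + B[0][0] = -3 + 8 = 5, A[0][1] + B[1][0] = 10 + 8 = 18) = 5 (attained at k = 0)
  C[0][1] = min over k of (A[0][0] + B[0][1] = -3 + -5 = -8, A[0][1] + B[1][1] = 10 + 9 = 19) = -8 (attained at k = 0)
  C[1][0] = min over k of (A[1][0] + B[0][0] = 0 + 8 = 8, A[1][1] + B[1][0] = 5 + 8 = 13) = 8 (attained at k = 0)
  C[1][1] = min over k of (A[1][0] + B[0][1] = 0 + -5 = -5, A[1][1] + B[1][1] = 5 + 9 = 14) = -5 (attained at k = 0)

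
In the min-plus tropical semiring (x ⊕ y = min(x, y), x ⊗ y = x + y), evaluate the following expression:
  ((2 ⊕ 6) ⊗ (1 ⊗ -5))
((2 ⊕ 6) ⊗ (1 ⊗ -5)) = -2

Expand innermost to outermost. Recall ⊕ takes the minimum of its arguments and ⊗ takes their sum. Working out the expression ((2 ⊕ 6) ⊗ (1 ⊗ -5)) gives -2.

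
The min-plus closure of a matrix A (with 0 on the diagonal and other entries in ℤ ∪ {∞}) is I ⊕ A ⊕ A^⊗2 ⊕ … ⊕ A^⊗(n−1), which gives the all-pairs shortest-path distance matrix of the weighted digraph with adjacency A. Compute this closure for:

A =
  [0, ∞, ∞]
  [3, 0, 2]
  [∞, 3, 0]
Closure =
  [0, ∞, ∞]
  [3, 0, 2]
  [6, 3, 0]

This is the Floyd-Warshall all-pairs shortest-path computation. For each intermediate vertex k = 0, 1, …, 2, update dist[i][j] ← min(dist[i][j], dist[i][k] + dist[k][j]). The final matrix gives, for each (i, j), the minimum total weight of any directed path from i to j (possibly empty when i = j).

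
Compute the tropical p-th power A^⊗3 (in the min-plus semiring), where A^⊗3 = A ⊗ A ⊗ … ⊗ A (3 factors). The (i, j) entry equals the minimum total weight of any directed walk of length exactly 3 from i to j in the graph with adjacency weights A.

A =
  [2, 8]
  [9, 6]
A^⊗3 =
  [6, 12]
  [13, 18]

Each entry (A^⊗3)_ij equals the minimum over all length-3 walks i = v_0 → v_1 → … → v_3 = j of Σ_t A[v_t][v_{t+1}]. For example, for (i, j) = (0, 1) we minimise over 4 possible intermediate vertex sequences; the minimum is 12, attained along the walk 0 → 0 → 0 → 1.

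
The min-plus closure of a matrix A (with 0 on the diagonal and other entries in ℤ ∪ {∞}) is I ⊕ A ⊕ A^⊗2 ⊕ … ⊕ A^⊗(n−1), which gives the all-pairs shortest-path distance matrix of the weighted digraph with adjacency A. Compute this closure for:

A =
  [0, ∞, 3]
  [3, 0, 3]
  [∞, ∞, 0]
Closure =
  [0, ∞, 3]
  [3, 0, 3]
  [∞, ∞, 0]

This is the Floyd-Warshall all-pairs shortest-path computation. For each intermediate vertex k = 0, 1, …, 2, update dist[i][j] ← min(dist[i][j], dist[i][k] + dist[k][j]). The final matrix gives, for each (i, j), the minimum total weight of any directed path from i to j (possibly empty when i = j).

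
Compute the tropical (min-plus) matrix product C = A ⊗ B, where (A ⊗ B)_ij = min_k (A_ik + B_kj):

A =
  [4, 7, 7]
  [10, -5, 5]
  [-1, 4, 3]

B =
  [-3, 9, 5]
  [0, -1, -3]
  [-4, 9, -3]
A ⊗ B =
  [1, 6, 4]
  [-5, -6, -8]
  [-4, 3, 0]

Apply the min-plus product entry-by-entry:
  C[0][0] = min over k of (A[0][0] + B[0][0] = 4 + -3 = 1, A[0][1] + B[1][0] = 7 + 0 = 7, A[0][2] + B[2][0] = 7 + -4 = 3) = 1 (attained at k = 0)
  C[0][1] = min over k of (A[0][0] + B[0][1] = 4 + 9 = 13, A[0][1] + B[1][1] = 7 + -1 = 6, A[0][2] + B[2][1] = 7 + 9 = 16) = 6 (attained at k = 1)
  C[0][2] = min over k of (A[0][0] + B[0][2] = 4 + 5 = 9, A[0][1] + B[1][2] = 7 + -3 = 4, A[0][2] + B[2][2] = 7 + -3 = 4) = 4 (attained at k = 1)
  C[1][0] = min over k of (A[1][0] + B[0][0] = 10 + -3 = 7, A[1][1] + B[1][0] = -5 + 0 = -5, A[1][2] + B[2][0] = 5 + -4 = 1) = -5 (attained at k = 1)
  C[1][1] = min over k of (A[1][0] + B[0][1] = 10 + 9 = 19, A[1][1] + B[1][1] = -5 + -1 = -6, A[1][2] + B[2][1] = 5 + 9 = 14) = -6 (attained at k = 1)
  C[1][2] = min over k of (A[1][0] + B[0][2] = 10 + 5 = 15, A[1][1] + B[1][2] = -5 + -3 = -8, A[1][2] + B[2][2] = 5 + -3 = 2) = -8 (attained at k = 1)
  C[2][0] = min over k of (A[2][0] + B[0][0] = -1 + -3 = -4, A[2][1] + B[1][0] = 4 + 0 = 4, A[2][2] + B[2][0] = 3 + -4 = -1) = -4 (attained at k = 0)
  C[2][1] = min over k of (A[2][0] + B[0][1] = -1 + 9 = 8, A[2][1] + B[1][1] = 4 + -1 = 3, A[2][2] + B[2][1] = 3 + 9 = 12) = 3 (attained at k = 1)
  C[2][2] = min over k of (A[2][0] + B[0][2] = -1 + 5 = 4, A[2][1] + B[1][2] = 4 + -3 = 1, A[2][2] + B[2][2] = 3 + -3 = 0) = 0 (attained at k = 2)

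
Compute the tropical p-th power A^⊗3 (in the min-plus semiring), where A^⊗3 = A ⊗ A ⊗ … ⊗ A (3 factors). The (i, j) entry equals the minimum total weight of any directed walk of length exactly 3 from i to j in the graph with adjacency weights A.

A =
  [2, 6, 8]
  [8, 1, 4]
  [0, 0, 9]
A^⊗3 =
  [6, 8, 11]
  [5, 3, 6]
  [4, 2, 5]

Each entry (A^⊗3)_ij equals the minimum over all length-3 walks i = v_0 → v_1 → … → v_3 = j of Σ_t A[v_t][v_{t+1}]. For example, for (i, j) = (0, 2) we minimise over 9 possible intermediate vertex sequences; the minimum is 11, attained along the walk 0 → 1 → 1 → 2.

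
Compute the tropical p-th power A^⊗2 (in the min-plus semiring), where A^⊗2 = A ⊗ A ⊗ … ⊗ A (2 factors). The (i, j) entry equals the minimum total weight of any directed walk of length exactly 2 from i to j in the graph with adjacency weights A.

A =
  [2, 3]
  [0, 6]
A^⊗2 =
  [3, 5]
  [2, 3]

Each entry (A^⊗2)_ij equals the minimum over all length-2 walks i = v_0 → v_1 → … → v_2 = j of Σ_t A[v_t][v_{t+1}]. For example, for (i, j) = (0, 1) we minimise over 2 possible intermediate vertex sequences; the minimum is 5, attained along the walk 0 → 0 → 1.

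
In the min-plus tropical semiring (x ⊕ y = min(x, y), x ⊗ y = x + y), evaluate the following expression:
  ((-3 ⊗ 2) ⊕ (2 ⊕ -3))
((-3 ⊗ 2) ⊕ (2 ⊕ -3)) = -3

Expand innermost to outermost. Recall ⊕ takes the minimum of its arguments and ⊗ takes their sum. Working out the expression ((-3 ⊗ 2) ⊕ (2 ⊕ -3)) gives -3.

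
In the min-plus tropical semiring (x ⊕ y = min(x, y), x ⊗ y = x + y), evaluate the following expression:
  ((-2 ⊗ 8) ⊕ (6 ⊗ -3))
((-2 ⊗ 8) ⊕ (6 ⊗ -3)) = 3

Expand innermost to outermost. Recall ⊕ takes the minimum of its arguments and ⊗ takes their sum. Working out the expression ((-2 ⊗ 8) ⊕ (6 ⊗ -3)) gives 3.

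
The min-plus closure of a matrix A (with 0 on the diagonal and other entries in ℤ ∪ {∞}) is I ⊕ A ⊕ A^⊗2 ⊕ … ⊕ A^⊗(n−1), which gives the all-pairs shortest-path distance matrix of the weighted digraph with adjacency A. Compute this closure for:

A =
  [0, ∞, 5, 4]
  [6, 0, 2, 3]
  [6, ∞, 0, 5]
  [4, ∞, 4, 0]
Closure =
  [0, ∞, 5, 4]
  [6, 0, 2, 3]
  [6, ∞, 0, 5]
  [4, ∞, 4, 0]

This is the Floyd-Warshall all-pairs shortest-path computation. For each intermediate vertex k = 0, 1, …, 3, update dist[i][j] ← min(dist[i][j], dist[i][k] + dist[k][j]). The final matrix gives, for each (i, j), the minimum total weight of any directed path from i to j (possibly empty when i = j).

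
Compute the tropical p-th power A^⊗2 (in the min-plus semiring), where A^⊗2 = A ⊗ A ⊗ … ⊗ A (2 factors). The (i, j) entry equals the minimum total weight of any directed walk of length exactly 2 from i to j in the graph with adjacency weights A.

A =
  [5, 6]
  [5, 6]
A^⊗2 =
  [10, 11]
  [10, 11]

Each entry (A^⊗2)_ij equals the minimum over all length-2 walks i = v_0 → v_1 → … → v_2 = j of Σ_t A[v_t][v_{t+1}]. For example, for (i, j) = (0, 1) we minimise over 2 possible intermediate vertex sequences; the minimum is 11, attained along the walk 0 → 0 → 1.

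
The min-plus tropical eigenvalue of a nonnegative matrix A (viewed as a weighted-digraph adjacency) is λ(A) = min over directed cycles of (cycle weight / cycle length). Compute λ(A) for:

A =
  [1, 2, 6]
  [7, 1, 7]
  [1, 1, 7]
λ(A) = 1

Enumerate directed cycles and compute their means (weight / length). Sample:
  cycle 0 → 0: weight = 1, length = 1, mean = 1/1 ≈ 1.000
  cycle 1 → 1: weight = 1, length = 1, mean = 1/1 ≈ 1.000
  cycle 2 → 2: weight = 7, length = 1, mean = 7/1 ≈ 7.000
  cycle 0 → 1 → 0: weight = 9, length = 2, mean = 9/2 ≈ 4.500
  cycle 0 → 2 → 0: weight = 7, length = 2, mean = 7/2 ≈ 3.500
  cycle 1 → 0 → 1: weight = 9, length = 2, mean = 9/2 ≈ 4.500
Minimum mean = 1.000, attained e.g. along the cycle 0 → 0 with weight 1 and length 1. So λ(A) = 1/1 = 1.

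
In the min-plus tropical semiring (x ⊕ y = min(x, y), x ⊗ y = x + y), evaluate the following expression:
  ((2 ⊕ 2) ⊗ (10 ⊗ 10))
((2 ⊕ 2) ⊗ (10 ⊗ 10)) = 22

Expand innermost to outermost. Recall ⊕ takes the minimum of its arguments and ⊗ takes their sum. Working out the expression ((2 ⊕ 2) ⊗ (10 ⊗ 10)) gives 22.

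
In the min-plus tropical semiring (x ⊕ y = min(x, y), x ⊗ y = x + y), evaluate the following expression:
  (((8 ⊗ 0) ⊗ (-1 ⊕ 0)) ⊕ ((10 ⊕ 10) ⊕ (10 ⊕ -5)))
(((8 ⊗ 0) ⊗ (-1 ⊕ 0)) ⊕ ((10 ⊕ 10) ⊕ (10 ⊕ -5))) = -5

Expand innermost to outermost. Recall ⊕ takes the minimum of its arguments and ⊗ takes their sum. Working out the expression (((8 ⊗ 0) ⊗ (-1 ⊕ 0)) ⊕ ((10 ⊕ 10) ⊕ (10 ⊕ -5))) gives -5.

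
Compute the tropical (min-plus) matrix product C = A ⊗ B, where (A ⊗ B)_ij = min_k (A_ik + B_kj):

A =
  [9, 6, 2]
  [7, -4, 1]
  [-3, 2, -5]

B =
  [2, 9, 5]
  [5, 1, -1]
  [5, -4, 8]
A ⊗ B =
  [7, -2, 5]
  [1, -3, -5]
  [-1, -9, 1]

Apply the min-plus product entry-by-entry:
  C[0][0] = min over k of (A[0][0] + B[0][0] = 9 + 2 = 11, A[0][1] + B[1][0] = 6 + 5 = 11, A[0][2] + B[2][0] = 2 + 5 = 7) = 7 (attained at k = 2)
  C[0][1] = min over k of (A[0][0] + B[0][1] = 9 + 9 = 18, A[0][1] + B[1][1] = 6 + 1 = 7, A[0][2] + B[2][1] = 2 + -4 = -2) = -2 (attained at k = 2)
  C[0][2] = min over k of (A[0][0] + B[0][2] = 9 + 5 = 14, A[0][1] + B[1][2] = 6 + -1 = 5, A[0][2] + B[2][2] = 2 + 8 = 10) = 5 (attained at k = 1)
  C[1][0] = min over k of (A[1][0] + B[0][0] = 7 + 2 = 9, A[1][1] + B[1][0] = -4 + 5 = 1, A[1][2] + B[2][0] = 1 + 5 = 6) = 1 (attained at k = 1)
  C[1][1] = min over k of (A[1][0] + B[0][1] = 7 + 9 = 16, A[1][1] + B[1][1] = -4 + 1 = -3, A[1][2] + B[2][1] = 1 + -4 = -3) = -3 (attained at k = 1)
  C[1][2] = min over k of (A[1][0] + B[0][2] = 7 + 5 = 12, A[1][1] + B[1][2] = -4 + -1 = -5, A[1][2] + B[2][2] = 1 + 8 = 9) = -5 (attained at k = 1)
  C[2][0] = min over k of (A[2][0] + B[0][0] = -3 + 2 = -1, A[2][1] + B[1][0] = 2 + 5 = 7, A[2][2] + B[2][0] = -5 + 5 = 0) = -1 (attained at k = 0)
  C[2][1] = min over k of (A[2][0] + B[0][1] = -3 + 9 = 6, A[2][1] + B[1][1] = 2 + 1 = 3, A[2][2] + B[2][1] = -5 + -4 = -9) = -9 (attained at k = 2)
  C[2][2] = min over k of (A[2][0] + B[0][2] = -3 + 5 = 2, A[2][1] + B[1][2] = 2 + -1 = 1, A[2][2] + B[2][2] = -5 + 8 = 3) = 1 (attained at k = 1)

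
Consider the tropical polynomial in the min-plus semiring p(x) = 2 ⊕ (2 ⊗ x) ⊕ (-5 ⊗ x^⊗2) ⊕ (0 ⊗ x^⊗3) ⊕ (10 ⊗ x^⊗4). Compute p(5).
p(5) = 2

A tropical monomial a ⊗ x^⊗i evaluates to a + i · x. Evaluating each term at x = 5:
  Term 0 contributes 2 + 0 · 5 = 2
  Term 1 contributes 2 + 1 · 5 = 7
  Term 2 contributes -5 + 2 · 5 = 5
  Term 3 contributes 0 + 3 · 5 = 15
  Term 4 contributes 10 + 4 · 5 = 30
p(5) = ⊕ of these = min[2, 7, 5, 15, 30] = 2.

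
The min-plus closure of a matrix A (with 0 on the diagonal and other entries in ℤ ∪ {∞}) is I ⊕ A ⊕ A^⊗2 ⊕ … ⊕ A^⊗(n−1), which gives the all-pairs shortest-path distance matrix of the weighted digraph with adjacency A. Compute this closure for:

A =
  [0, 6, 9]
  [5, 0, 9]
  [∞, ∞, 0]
Closure =
  [0, 6, 9]
  [5, 0, 9]
  [∞, ∞, 0]

This is the Floyd-Warshall all-pairs shortest-path computation. For each intermediate vertex k = 0, 1, …, 2, update dist[i][j] ← min(dist[i][j], dist[i][k] + dist[k][j]). The final matrix gives, for each (i, j), the minimum total weight of any directed path from i to j (possibly empty when i = j).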